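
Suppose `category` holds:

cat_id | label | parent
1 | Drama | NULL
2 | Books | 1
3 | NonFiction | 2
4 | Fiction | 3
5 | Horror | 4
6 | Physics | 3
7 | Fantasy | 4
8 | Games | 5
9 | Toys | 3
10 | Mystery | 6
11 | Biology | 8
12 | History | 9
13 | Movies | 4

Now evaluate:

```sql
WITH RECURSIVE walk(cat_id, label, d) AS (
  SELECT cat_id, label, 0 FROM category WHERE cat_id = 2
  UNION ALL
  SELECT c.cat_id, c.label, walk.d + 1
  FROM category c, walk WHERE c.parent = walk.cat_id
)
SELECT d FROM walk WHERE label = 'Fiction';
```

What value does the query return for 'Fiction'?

Base: cat_id=2 (Books) at d 0.
Iteration 1: rows with parent in {2} -> NonFiction (id 3, d 1).
Iteration 2: rows with parent in {3} -> Fiction (id 4, d 2), Physics (id 6, d 2), Toys (id 9, d 2).
Iteration 3: rows with parent in {4,6,9} -> Horror (id 5, d 3), Fantasy (id 7, d 3), Mystery (id 10, d 3), History (id 12, d 3), Movies (id 13, d 3).
Iteration 4: rows with parent in {5,7,10,12,13} -> Games (id 8, d 4).
Iteration 5: rows with parent in {8} -> Biology (id 11, d 5).
Iteration 6: no rows with parent in {11}; recursion stops.

2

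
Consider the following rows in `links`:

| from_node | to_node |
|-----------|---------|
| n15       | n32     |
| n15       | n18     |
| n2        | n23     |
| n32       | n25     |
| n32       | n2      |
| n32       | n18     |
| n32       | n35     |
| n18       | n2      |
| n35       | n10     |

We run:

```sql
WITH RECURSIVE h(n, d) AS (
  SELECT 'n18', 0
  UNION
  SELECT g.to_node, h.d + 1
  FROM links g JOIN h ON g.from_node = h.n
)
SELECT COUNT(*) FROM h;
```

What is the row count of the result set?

Base: (n18, d=0).
Iteration 1: edges from {n18} -> (n2, d=1).
Iteration 2: edges from {n2} -> (n23, d=2).
Iteration 3: no outgoing edges from {n23}; recursion stops.
Total rows emitted: 3.

3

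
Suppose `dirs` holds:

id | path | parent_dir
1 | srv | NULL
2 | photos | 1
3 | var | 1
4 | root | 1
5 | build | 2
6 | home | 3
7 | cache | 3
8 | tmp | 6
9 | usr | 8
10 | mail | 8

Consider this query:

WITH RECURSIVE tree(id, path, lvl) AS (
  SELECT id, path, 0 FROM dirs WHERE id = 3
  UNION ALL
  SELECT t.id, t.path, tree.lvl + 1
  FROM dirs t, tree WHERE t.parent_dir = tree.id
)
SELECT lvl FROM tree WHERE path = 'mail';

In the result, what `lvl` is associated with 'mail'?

Base: id=3 (var) at lvl 0.
Iteration 1: rows with parent_dir in {3} -> home (id 6, lvl 1), cache (id 7, lvl 1).
Iteration 2: rows with parent_dir in {6,7} -> tmp (id 8, lvl 2).
Iteration 3: rows with parent_dir in {8} -> usr (id 9, lvl 3), mail (id 10, lvl 3).
Iteration 4: no rows with parent_dir in {9,10}; recursion stops.

3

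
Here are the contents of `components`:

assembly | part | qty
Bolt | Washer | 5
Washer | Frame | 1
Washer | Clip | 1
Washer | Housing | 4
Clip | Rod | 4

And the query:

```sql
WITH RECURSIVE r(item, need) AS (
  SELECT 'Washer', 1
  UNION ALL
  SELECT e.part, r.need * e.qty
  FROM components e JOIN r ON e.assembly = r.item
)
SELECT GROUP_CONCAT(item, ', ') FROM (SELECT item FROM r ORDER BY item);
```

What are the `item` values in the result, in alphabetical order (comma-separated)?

Clip, Frame, Housing, Rod, Washer

Base: (Washer, need=1).
Iteration 1: components of {Washer} -> Clip = 1*1 = 1, Frame = 1*1 = 1, Housing = 1*4 = 4.
Iteration 2: components of {Clip,Frame,Housing} -> Rod = 1*4 = 4.
Iteration 3: no further components; recursion stops.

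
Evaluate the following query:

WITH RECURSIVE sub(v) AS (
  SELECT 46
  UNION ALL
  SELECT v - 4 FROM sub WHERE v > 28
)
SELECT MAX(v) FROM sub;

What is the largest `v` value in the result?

46

Base: v=46.
Iteration 1: 46 > 28 holds -> v = 46 - 4 = 42.
Iteration 2: 42 > 28 holds -> v = 42 - 4 = 38.
Iteration 3: 38 > 28 holds -> v = 38 - 4 = 34.
Iteration 4: 34 > 28 holds -> v = 34 - 4 = 30.
Iteration 5: 30 > 28 holds -> v = 30 - 4 = 26.
Iteration 6: 26 > 28 fails; recursion stops.
v values: 46, 42, 38, 34, 30, 26; the maximum is 46.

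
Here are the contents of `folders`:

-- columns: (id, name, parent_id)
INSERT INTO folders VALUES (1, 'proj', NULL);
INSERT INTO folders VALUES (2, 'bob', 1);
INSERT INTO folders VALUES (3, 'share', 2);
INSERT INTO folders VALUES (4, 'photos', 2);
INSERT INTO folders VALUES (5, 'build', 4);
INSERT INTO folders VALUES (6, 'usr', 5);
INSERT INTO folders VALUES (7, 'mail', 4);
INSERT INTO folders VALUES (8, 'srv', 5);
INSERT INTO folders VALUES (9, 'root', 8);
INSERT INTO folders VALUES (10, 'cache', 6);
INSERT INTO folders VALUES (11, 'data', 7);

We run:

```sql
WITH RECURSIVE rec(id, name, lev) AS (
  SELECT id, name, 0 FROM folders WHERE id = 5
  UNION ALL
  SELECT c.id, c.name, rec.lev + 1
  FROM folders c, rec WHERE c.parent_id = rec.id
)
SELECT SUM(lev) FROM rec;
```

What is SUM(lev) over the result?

6

Base: id=5 (build) at lev 0.
Iteration 1: rows with parent_id in {5} -> usr (id 6, lev 1), srv (id 8, lev 1).
Iteration 2: rows with parent_id in {6,8} -> root (id 9, lev 2), cache (id 10, lev 2).
Iteration 3: no rows with parent_id in {9,10}; recursion stops.
SUM(lev) = 0 + 1 + 1 + 2 + 2 = 6.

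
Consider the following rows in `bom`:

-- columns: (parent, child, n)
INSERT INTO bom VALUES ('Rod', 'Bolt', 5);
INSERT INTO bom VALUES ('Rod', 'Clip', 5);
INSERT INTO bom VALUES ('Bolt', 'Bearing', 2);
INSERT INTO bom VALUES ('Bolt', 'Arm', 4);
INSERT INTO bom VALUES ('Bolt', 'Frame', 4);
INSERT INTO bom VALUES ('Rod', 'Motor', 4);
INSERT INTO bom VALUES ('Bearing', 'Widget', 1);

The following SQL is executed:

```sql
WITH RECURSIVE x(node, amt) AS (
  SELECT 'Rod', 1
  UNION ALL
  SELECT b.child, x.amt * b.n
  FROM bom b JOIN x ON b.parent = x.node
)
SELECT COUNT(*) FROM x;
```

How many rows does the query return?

Base: (Rod, amt=1).
Iteration 1: components of {Rod} -> Bolt = 1*5 = 5, Clip = 1*5 = 5, Motor = 1*4 = 4.
Iteration 2: components of {Bolt,Clip,Motor} -> Arm = 5*4 = 20, Bearing = 5*2 = 10, Frame = 5*4 = 20.
Iteration 3: components of {Arm,Bearing,Frame} -> Widget = 10*1 = 10.
Iteration 4: no further components; recursion stops.
Total rows emitted: 8.

8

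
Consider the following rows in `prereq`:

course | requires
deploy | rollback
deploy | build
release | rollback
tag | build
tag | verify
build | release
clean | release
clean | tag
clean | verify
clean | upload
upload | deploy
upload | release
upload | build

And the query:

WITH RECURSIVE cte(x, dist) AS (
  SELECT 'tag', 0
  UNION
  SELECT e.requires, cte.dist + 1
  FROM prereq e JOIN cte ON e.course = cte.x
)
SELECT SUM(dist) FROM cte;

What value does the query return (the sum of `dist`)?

7

Base: (tag, dist=0).
Iteration 1: edges from {tag} -> (build, dist=1), (verify, dist=1).
Iteration 2: edges from {build,verify} -> (release, dist=2).
Iteration 3: edges from {release} -> (rollback, dist=3).
Iteration 4: no outgoing edges from {rollback}; recursion stops.
SUM(dist) = 0 + 1 + 1 + 2 + 3 = 7.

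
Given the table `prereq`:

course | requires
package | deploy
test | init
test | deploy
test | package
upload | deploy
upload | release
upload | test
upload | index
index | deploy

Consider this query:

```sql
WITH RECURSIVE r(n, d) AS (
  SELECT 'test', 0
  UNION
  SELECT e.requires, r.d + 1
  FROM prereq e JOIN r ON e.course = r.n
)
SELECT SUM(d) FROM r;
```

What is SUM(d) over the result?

5

Base: (test, d=0).
Iteration 1: edges from {test} -> (deploy, d=1), (init, d=1), (package, d=1).
Iteration 2: edges from {deploy,init,package} -> (deploy, d=2).
Iteration 3: no outgoing edges from {deploy}; recursion stops.
SUM(d) = 0 + 1 + 1 + 1 + 2 = 5.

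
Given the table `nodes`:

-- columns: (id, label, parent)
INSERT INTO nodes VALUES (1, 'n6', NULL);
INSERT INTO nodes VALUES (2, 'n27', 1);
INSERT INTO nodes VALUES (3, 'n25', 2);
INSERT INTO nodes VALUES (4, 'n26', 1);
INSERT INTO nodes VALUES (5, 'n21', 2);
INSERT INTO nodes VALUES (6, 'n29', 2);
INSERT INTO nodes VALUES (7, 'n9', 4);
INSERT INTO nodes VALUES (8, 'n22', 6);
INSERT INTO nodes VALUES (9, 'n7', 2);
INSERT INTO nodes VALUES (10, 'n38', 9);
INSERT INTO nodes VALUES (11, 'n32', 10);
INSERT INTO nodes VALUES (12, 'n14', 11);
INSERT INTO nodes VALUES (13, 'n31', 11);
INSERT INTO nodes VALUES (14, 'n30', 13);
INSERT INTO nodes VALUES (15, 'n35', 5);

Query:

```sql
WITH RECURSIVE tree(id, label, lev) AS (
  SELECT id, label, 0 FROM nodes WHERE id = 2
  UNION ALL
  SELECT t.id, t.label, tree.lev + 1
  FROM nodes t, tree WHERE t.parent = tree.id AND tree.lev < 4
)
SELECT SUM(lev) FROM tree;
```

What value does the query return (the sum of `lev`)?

21

Base: id=2 (n27) at lev 0.
Iteration 1: rows with parent in {2} -> n25 (id 3, lev 1), n21 (id 5, lev 1), n29 (id 6, lev 1), n7 (id 9, lev 1).
Iteration 2: rows with parent in {3,5,6,9} -> n22 (id 8, lev 2), n38 (id 10, lev 2), n35 (id 15, lev 2).
Iteration 3: rows with parent in {8,10,15} -> n32 (id 11, lev 3).
Iteration 4: rows with parent in {11} -> n14 (id 12, lev 4), n31 (id 13, lev 4).
Iteration 5: lev < 4 fails for all current rows; recursion stops.
SUM(lev) = 0 + 1 + 1 + 1 + 1 + 2 + 2 + 2 + 3 + 4 + 4 = 21.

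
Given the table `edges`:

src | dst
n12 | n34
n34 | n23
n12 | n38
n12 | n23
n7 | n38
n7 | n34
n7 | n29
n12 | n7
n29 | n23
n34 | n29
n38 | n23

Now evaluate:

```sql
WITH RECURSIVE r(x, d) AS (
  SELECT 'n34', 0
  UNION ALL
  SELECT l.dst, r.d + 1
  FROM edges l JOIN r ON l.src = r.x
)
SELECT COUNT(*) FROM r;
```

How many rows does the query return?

Base: (n34, d=0).
Iteration 1: edges from {n34} -> (n23, d=1), (n29, d=1).
Iteration 2: edges from {n23,n29} -> (n23, d=2).
Iteration 3: no outgoing edges from {n23}; recursion stops.
Total rows emitted: 4.

4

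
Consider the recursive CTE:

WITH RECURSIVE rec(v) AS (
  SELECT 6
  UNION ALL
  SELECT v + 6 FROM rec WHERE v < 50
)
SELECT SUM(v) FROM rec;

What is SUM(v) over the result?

270

Base: v=6.
Iteration 1: 6 < 50 holds -> v = 6 + 6 = 12.
Iteration 2: 12 < 50 holds -> v = 12 + 6 = 18.
Iteration 3: 18 < 50 holds -> v = 18 + 6 = 24.
Iteration 4: 24 < 50 holds -> v = 24 + 6 = 30.
Iteration 5: 30 < 50 holds -> v = 30 + 6 = 36.
Iteration 6: 36 < 50 holds -> v = 36 + 6 = 42.
Iteration 7: 42 < 50 holds -> v = 42 + 6 = 48.
Iteration 8: 48 < 50 holds -> v = 48 + 6 = 54.
Iteration 9: 54 < 50 fails; recursion stops.
SUM(v) = 6 + 12 + 18 + 24 + 30 + 36 + 42 + 48 + 54 = 270.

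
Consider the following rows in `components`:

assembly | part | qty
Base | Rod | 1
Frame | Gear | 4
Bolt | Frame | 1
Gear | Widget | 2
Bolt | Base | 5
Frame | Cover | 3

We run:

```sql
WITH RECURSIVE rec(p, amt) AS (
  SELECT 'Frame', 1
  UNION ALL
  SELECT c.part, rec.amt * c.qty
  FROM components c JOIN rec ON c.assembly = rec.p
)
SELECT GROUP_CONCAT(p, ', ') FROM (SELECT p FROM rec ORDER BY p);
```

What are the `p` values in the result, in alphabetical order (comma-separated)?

Base: (Frame, amt=1).
Iteration 1: components of {Frame} -> Cover = 1*3 = 3, Gear = 1*4 = 4.
Iteration 2: components of {Cover,Gear} -> Widget = 4*2 = 8.
Iteration 3: no further components; recursion stops.

Cover, Frame, Gear, Widget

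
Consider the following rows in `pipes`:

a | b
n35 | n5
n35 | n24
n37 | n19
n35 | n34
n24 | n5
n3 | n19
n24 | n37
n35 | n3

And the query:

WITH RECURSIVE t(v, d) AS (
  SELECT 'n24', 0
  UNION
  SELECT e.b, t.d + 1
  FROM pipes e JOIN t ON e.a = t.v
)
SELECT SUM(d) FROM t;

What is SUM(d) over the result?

4

Base: (n24, d=0).
Iteration 1: edges from {n24} -> (n37, d=1), (n5, d=1).
Iteration 2: edges from {n37,n5} -> (n19, d=2).
Iteration 3: no outgoing edges from {n19}; recursion stops.
SUM(d) = 0 + 1 + 1 + 2 = 4.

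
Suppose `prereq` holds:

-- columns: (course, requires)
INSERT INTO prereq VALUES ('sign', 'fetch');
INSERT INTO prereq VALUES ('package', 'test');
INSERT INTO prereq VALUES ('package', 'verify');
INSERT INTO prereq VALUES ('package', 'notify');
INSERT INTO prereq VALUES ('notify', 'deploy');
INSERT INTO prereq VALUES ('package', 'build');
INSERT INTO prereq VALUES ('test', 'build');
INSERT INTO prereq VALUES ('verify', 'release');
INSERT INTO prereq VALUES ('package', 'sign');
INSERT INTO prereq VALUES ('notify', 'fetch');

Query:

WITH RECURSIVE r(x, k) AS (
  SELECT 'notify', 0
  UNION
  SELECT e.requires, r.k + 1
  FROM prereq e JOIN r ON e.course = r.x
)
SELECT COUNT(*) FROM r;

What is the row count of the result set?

3

Base: (notify, k=0).
Iteration 1: edges from {notify} -> (deploy, k=1), (fetch, k=1).
Iteration 2: no outgoing edges from {deploy,fetch}; recursion stops.
Total rows emitted: 3.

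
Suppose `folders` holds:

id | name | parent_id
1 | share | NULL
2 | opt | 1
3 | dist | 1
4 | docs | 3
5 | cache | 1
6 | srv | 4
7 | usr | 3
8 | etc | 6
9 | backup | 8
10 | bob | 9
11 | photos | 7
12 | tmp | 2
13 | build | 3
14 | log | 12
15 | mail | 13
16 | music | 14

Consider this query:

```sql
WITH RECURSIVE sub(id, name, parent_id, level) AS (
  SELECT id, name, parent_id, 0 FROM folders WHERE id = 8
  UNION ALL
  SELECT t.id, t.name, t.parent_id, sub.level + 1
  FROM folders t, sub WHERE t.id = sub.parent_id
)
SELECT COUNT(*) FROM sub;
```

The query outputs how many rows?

5

Base: id=8 (etc), parent_id=6, level 0.
Iteration 1: join on id=6 -> srv (id 6, parent_id=4, level 1).
Iteration 2: join on id=4 -> docs (id 4, parent_id=3, level 2).
Iteration 3: join on id=3 -> dist (id 3, parent_id=1, level 3).
Iteration 4: join on id=1 -> share (id 1, parent_id=NULL, level 4).
Iteration 5: parent_id is NULL; no match; recursion stops.
Total rows emitted: 5.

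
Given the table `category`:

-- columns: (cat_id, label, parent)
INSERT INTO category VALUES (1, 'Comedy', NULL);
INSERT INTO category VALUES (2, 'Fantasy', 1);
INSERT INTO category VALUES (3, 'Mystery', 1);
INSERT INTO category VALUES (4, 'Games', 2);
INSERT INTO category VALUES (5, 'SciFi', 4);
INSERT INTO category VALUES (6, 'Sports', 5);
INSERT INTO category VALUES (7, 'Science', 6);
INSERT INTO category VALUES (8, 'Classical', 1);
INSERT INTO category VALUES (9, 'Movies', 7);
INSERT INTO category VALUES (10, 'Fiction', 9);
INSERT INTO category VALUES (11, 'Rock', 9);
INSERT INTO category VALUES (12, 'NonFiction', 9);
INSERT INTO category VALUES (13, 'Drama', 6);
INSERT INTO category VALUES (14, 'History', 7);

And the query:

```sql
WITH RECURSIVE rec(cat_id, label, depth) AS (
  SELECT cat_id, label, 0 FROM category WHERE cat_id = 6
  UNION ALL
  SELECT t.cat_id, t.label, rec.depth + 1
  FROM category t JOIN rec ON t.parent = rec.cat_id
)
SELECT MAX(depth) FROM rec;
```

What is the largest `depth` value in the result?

Base: cat_id=6 (Sports) at depth 0.
Iteration 1: rows with parent in {6} -> Science (id 7, depth 1), Drama (id 13, depth 1).
Iteration 2: rows with parent in {7,13} -> Movies (id 9, depth 2), History (id 14, depth 2).
Iteration 3: rows with parent in {9,14} -> Fiction (id 10, depth 3), Rock (id 11, depth 3), NonFiction (id 12, depth 3).
Iteration 4: no rows with parent in {10,11,12}; recursion stops.
depth values: 0, 1, 1, 2, 2, 3, 3, 3; the maximum is 3.

3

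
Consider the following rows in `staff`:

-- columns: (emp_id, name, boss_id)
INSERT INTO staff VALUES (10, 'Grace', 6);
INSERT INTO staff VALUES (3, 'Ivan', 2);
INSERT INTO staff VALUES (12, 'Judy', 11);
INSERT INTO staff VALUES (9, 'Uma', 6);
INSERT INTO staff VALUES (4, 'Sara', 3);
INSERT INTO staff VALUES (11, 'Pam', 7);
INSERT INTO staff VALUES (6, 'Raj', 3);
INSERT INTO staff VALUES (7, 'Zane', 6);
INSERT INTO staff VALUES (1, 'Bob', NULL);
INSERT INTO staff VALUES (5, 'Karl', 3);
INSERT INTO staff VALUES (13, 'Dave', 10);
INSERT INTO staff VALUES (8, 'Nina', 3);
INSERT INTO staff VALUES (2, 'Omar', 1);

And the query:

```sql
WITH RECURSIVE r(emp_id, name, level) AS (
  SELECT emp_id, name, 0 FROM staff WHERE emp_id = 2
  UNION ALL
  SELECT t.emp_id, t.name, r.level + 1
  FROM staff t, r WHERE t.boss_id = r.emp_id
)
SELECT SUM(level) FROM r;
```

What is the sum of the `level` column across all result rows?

31

Base: emp_id=2 (Omar) at level 0.
Iteration 1: rows with boss_id in {2} -> Ivan (id 3, level 1).
Iteration 2: rows with boss_id in {3} -> Sara (id 4, level 2), Karl (id 5, level 2), Raj (id 6, level 2), Nina (id 8, level 2).
Iteration 3: rows with boss_id in {4,5,6,8} -> Zane (id 7, level 3), Uma (id 9, level 3), Grace (id 10, level 3).
Iteration 4: rows with boss_id in {7,9,10} -> Pam (id 11, level 4), Dave (id 13, level 4).
Iteration 5: rows with boss_id in {11,13} -> Judy (id 12, level 5).
Iteration 6: no rows with boss_id in {12}; recursion stops.
SUM(level) = 0 + 1 + 2 + 2 + 2 + 2 + 3 + 3 + 3 + 4 + 4 + 5 = 31.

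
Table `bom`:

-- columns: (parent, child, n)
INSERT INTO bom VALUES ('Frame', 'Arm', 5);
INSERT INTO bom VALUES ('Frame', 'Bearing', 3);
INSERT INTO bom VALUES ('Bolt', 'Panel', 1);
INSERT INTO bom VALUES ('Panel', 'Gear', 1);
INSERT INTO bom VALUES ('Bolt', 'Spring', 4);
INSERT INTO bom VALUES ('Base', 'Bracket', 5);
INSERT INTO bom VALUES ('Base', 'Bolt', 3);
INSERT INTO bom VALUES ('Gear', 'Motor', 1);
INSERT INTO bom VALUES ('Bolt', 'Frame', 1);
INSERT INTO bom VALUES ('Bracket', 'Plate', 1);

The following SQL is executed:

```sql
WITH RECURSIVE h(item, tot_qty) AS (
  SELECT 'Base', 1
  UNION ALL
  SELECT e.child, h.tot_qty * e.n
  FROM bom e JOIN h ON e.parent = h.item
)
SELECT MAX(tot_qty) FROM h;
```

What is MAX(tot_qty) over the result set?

Base: (Base, tot_qty=1).
Iteration 1: components of {Base} -> Bolt = 1*3 = 3, Bracket = 1*5 = 5.
Iteration 2: components of {Bolt,Bracket} -> Frame = 3*1 = 3, Panel = 3*1 = 3, Plate = 5*1 = 5, Spring = 3*4 = 12.
Iteration 3: components of {Frame,Panel,Plate,Spring} -> Arm = 3*5 = 15, Bearing = 3*3 = 9, Gear = 3*1 = 3.
Iteration 4: components of {Arm,Bearing,Gear} -> Motor = 3*1 = 3.
Iteration 5: no further components; recursion stops.
tot_qty values: 1, 3, 5, 12, 3, 3, 5, 3, 9, 15, 3; the maximum is 15.

15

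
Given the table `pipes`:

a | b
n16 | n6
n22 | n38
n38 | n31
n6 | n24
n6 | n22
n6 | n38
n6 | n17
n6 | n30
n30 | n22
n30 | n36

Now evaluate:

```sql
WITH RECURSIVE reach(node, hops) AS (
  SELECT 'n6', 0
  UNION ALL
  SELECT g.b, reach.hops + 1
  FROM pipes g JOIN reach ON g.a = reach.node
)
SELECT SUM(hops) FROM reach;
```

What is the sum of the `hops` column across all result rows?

23

Base: (n6, hops=0).
Iteration 1: edges from {n6} -> (n17, hops=1), (n22, hops=1), (n24, hops=1), (n30, hops=1), (n38, hops=1).
Iteration 2: edges from {n17,n22,n24,n30,n38} -> (n22, hops=2), (n31, hops=2), (n36, hops=2), (n38, hops=2).
Iteration 3: edges from {n22,n31,n36,n38} -> (n31, hops=3), (n38, hops=3).
Iteration 4: edges from {n31,n38} -> (n31, hops=4).
Iteration 5: no outgoing edges from {n31}; recursion stops.
SUM(hops) = 0 + 1 + 1 + 1 + 1 + 1 + 2 + 2 + 2 + 2 + 3 + 3 + 4 = 23.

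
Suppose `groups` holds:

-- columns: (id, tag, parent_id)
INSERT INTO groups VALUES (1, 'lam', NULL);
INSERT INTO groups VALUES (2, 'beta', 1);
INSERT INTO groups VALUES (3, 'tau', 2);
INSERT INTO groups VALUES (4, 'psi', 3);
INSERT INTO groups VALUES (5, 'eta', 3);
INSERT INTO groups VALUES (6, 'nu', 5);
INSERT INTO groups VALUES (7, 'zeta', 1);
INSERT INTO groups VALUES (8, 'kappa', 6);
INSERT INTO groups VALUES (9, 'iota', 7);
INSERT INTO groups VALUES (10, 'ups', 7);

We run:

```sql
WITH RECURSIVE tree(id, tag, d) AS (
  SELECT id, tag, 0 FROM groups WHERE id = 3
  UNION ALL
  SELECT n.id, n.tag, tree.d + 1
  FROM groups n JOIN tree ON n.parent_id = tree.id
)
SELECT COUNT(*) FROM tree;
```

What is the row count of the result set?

Base: id=3 (tau) at d 0.
Iteration 1: rows with parent_id in {3} -> psi (id 4, d 1), eta (id 5, d 1).
Iteration 2: rows with parent_id in {4,5} -> nu (id 6, d 2).
Iteration 3: rows with parent_id in {6} -> kappa (id 8, d 3).
Iteration 4: no rows with parent_id in {8}; recursion stops.
Total rows emitted: 5.

5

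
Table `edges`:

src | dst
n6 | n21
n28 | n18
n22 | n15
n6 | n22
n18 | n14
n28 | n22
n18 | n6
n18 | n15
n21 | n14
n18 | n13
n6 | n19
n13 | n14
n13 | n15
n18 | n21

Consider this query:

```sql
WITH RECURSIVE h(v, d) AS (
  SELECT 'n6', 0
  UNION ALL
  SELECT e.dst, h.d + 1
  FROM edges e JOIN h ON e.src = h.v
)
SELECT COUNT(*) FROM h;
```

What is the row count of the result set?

6

Base: (n6, d=0).
Iteration 1: edges from {n6} -> (n19, d=1), (n21, d=1), (n22, d=1).
Iteration 2: edges from {n19,n21,n22} -> (n14, d=2), (n15, d=2).
Iteration 3: no outgoing edges from {n14,n15}; recursion stops.
Total rows emitted: 6.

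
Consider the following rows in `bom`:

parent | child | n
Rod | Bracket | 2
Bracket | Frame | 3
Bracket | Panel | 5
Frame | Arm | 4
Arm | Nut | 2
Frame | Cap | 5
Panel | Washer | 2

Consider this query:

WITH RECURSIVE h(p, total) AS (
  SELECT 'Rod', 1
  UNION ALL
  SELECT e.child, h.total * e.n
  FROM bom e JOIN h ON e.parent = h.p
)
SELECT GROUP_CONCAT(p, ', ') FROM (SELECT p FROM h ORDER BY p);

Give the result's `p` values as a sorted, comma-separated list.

Arm, Bracket, Cap, Frame, Nut, Panel, Rod, Washer

Base: (Rod, total=1).
Iteration 1: components of {Rod} -> Bracket = 1*2 = 2.
Iteration 2: components of {Bracket} -> Frame = 2*3 = 6, Panel = 2*5 = 10.
Iteration 3: components of {Frame,Panel} -> Arm = 6*4 = 24, Cap = 6*5 = 30, Washer = 10*2 = 20.
Iteration 4: components of {Arm,Cap,Washer} -> Nut = 24*2 = 48.
Iteration 5: no further components; recursion stops.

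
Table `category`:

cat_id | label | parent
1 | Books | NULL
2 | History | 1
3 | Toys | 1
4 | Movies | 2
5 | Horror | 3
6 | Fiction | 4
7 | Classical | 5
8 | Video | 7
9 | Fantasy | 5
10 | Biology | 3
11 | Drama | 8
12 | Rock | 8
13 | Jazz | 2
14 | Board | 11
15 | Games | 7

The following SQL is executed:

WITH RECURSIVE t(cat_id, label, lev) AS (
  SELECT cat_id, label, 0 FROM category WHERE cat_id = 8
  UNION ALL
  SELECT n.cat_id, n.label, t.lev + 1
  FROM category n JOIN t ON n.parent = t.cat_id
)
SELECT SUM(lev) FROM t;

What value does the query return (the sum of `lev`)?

Base: cat_id=8 (Video) at lev 0.
Iteration 1: rows with parent in {8} -> Drama (id 11, lev 1), Rock (id 12, lev 1).
Iteration 2: rows with parent in {11,12} -> Board (id 14, lev 2).
Iteration 3: no rows with parent in {14}; recursion stops.
SUM(lev) = 0 + 1 + 1 + 2 = 4.

4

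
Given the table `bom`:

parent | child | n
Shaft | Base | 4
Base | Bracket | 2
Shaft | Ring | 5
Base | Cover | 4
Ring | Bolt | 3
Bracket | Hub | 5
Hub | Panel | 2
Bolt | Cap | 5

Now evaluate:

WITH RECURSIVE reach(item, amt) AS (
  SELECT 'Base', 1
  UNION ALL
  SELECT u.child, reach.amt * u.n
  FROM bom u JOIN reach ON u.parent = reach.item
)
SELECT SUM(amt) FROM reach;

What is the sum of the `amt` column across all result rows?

37

Base: (Base, amt=1).
Iteration 1: components of {Base} -> Bracket = 1*2 = 2, Cover = 1*4 = 4.
Iteration 2: components of {Bracket,Cover} -> Hub = 2*5 = 10.
Iteration 3: components of {Hub} -> Panel = 10*2 = 20.
Iteration 4: no further components; recursion stops.
SUM(amt) = 1 + 2 + 4 + 10 + 20 = 37.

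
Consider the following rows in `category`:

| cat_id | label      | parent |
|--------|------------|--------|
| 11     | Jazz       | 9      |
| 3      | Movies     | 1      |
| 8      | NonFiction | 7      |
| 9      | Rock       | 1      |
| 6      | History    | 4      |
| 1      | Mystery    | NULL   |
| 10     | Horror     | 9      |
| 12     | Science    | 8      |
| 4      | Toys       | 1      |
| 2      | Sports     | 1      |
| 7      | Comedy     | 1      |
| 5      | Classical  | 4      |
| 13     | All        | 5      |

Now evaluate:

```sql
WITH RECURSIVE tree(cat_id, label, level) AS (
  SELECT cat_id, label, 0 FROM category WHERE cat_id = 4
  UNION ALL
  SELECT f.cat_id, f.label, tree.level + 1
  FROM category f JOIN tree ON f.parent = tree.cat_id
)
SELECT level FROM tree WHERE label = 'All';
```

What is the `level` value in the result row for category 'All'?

2

Base: cat_id=4 (Toys) at level 0.
Iteration 1: rows with parent in {4} -> Classical (id 5, level 1), History (id 6, level 1).
Iteration 2: rows with parent in {5,6} -> All (id 13, level 2).
Iteration 3: no rows with parent in {13}; recursion stops.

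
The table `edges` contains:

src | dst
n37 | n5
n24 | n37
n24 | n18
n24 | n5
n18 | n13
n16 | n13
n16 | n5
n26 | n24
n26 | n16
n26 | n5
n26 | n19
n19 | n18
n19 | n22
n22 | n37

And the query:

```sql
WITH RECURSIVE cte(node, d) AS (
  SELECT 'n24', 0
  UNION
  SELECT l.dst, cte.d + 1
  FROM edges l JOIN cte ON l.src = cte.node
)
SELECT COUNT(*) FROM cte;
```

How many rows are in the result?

6

Base: (n24, d=0).
Iteration 1: edges from {n24} -> (n18, d=1), (n37, d=1), (n5, d=1).
Iteration 2: edges from {n18,n37,n5} -> (n13, d=2), (n5, d=2).
Iteration 3: no outgoing edges from {n13,n5}; recursion stops.
Total rows emitted: 6.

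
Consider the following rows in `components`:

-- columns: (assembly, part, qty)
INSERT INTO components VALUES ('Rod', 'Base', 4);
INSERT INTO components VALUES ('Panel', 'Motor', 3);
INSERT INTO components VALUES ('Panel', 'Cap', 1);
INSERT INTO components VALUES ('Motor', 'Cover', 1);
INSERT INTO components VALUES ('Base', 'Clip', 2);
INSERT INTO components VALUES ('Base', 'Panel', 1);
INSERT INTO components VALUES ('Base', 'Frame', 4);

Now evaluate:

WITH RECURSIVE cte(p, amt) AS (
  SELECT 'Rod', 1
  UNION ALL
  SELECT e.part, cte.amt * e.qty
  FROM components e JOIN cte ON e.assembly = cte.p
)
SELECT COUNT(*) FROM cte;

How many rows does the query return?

Base: (Rod, amt=1).
Iteration 1: components of {Rod} -> Base = 1*4 = 4.
Iteration 2: components of {Base} -> Clip = 4*2 = 8, Frame = 4*4 = 16, Panel = 4*1 = 4.
Iteration 3: components of {Clip,Frame,Panel} -> Cap = 4*1 = 4, Motor = 4*3 = 12.
Iteration 4: components of {Cap,Motor} -> Cover = 12*1 = 12.
Iteration 5: no further components; recursion stops.
Total rows emitted: 8.

8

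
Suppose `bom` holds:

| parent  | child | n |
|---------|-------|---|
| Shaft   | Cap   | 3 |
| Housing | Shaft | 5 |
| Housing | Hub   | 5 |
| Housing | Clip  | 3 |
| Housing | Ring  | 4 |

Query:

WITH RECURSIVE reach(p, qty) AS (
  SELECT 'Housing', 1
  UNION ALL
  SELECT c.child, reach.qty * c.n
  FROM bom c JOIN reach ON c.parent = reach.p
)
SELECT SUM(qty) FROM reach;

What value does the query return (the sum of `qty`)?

33

Base: (Housing, qty=1).
Iteration 1: components of {Housing} -> Clip = 1*3 = 3, Hub = 1*5 = 5, Ring = 1*4 = 4, Shaft = 1*5 = 5.
Iteration 2: components of {Clip,Hub,Ring,Shaft} -> Cap = 5*3 = 15.
Iteration 3: no further components; recursion stops.
SUM(qty) = 1 + 3 + 5 + 5 + 4 + 15 = 33.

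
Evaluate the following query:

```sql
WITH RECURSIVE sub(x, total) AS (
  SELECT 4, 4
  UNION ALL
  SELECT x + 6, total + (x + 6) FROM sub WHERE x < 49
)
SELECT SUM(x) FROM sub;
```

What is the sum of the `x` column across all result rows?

Base: x=4, total=4.
Iteration 1: 4 < 49 holds -> x = 4 + 6 = 10, total = 4 + 10 = 14.
Iteration 2: 10 < 49 holds -> x = 10 + 6 = 16, total = 14 + 16 = 30.
Iteration 3: 16 < 49 holds -> x = 16 + 6 = 22, total = 30 + 22 = 52.
Iteration 4: 22 < 49 holds -> x = 22 + 6 = 28, total = 52 + 28 = 80.
Iteration 5: 28 < 49 holds -> x = 28 + 6 = 34, total = 80 + 34 = 114.
Iteration 6: 34 < 49 holds -> x = 34 + 6 = 40, total = 114 + 40 = 154.
Iteration 7: 40 < 49 holds -> x = 40 + 6 = 46, total = 154 + 46 = 200.
Iteration 8: 46 < 49 holds -> x = 46 + 6 = 52, total = 200 + 52 = 252.
Iteration 9: 52 < 49 fails; recursion stops.
SUM(x) = 4 + 10 + 16 + 22 + 28 + 34 + 40 + 46 + 52 = 252.

252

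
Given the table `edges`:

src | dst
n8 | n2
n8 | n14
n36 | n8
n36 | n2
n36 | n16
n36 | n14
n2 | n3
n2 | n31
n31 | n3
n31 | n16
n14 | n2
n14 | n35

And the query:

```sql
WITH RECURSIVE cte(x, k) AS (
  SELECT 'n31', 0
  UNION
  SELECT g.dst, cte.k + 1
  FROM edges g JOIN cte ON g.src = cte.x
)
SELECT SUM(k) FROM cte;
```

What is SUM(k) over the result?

2

Base: (n31, k=0).
Iteration 1: edges from {n31} -> (n16, k=1), (n3, k=1).
Iteration 2: no outgoing edges from {n16,n3}; recursion stops.
SUM(k) = 0 + 1 + 1 = 2.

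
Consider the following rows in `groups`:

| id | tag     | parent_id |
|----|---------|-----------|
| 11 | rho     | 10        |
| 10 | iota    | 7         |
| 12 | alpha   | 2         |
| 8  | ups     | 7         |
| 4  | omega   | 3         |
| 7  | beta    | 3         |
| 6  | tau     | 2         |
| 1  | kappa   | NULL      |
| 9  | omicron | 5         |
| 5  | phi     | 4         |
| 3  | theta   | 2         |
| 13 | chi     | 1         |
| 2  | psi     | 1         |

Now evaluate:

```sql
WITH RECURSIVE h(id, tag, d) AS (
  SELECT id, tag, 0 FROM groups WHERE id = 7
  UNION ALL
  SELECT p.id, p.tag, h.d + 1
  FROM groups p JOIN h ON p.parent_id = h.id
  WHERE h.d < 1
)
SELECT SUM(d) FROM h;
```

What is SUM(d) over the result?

Base: id=7 (beta) at d 0.
Iteration 1: rows with parent_id in {7} -> ups (id 8, d 1), iota (id 10, d 1).
Iteration 2: d < 1 fails for all current rows; recursion stops.
SUM(d) = 0 + 1 + 1 = 2.

2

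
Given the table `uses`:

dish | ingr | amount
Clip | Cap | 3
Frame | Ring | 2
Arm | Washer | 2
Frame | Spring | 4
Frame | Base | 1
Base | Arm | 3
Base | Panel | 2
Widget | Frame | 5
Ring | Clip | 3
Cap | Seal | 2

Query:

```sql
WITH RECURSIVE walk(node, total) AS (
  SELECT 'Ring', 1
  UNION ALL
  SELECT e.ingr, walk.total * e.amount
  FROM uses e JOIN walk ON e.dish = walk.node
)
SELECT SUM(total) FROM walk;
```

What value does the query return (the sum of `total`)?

31

Base: (Ring, total=1).
Iteration 1: components of {Ring} -> Clip = 1*3 = 3.
Iteration 2: components of {Clip} -> Cap = 3*3 = 9.
Iteration 3: components of {Cap} -> Seal = 9*2 = 18.
Iteration 4: no further components; recursion stops.
SUM(total) = 1 + 3 + 9 + 18 = 31.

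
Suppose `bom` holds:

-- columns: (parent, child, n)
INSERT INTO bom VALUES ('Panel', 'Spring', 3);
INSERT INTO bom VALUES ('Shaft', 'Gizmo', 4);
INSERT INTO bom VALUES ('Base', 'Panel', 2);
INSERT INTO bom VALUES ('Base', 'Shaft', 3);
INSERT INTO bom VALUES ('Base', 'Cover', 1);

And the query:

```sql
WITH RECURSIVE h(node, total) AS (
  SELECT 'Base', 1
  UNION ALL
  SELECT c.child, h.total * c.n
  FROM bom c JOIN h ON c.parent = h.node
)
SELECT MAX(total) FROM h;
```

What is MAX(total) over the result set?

12

Base: (Base, total=1).
Iteration 1: components of {Base} -> Cover = 1*1 = 1, Panel = 1*2 = 2, Shaft = 1*3 = 3.
Iteration 2: components of {Cover,Panel,Shaft} -> Gizmo = 3*4 = 12, Spring = 2*3 = 6.
Iteration 3: no further components; recursion stops.
total values: 1, 2, 1, 3, 6, 12; the maximum is 12.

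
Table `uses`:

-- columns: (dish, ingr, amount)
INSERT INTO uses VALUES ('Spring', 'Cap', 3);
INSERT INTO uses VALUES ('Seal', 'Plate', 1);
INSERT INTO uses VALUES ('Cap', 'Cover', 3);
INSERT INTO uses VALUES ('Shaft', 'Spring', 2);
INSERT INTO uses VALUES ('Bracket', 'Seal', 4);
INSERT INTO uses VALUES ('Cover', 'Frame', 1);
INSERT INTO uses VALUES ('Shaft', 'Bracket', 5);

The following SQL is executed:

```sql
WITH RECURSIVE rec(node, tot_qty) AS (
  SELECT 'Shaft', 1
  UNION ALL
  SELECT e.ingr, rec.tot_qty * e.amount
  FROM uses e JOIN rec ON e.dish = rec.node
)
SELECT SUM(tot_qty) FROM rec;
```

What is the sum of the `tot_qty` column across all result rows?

90

Base: (Shaft, tot_qty=1).
Iteration 1: components of {Shaft} -> Bracket = 1*5 = 5, Spring = 1*2 = 2.
Iteration 2: components of {Bracket,Spring} -> Cap = 2*3 = 6, Seal = 5*4 = 20.
Iteration 3: components of {Cap,Seal} -> Cover = 6*3 = 18, Plate = 20*1 = 20.
Iteration 4: components of {Cover,Plate} -> Frame = 18*1 = 18.
Iteration 5: no further components; recursion stops.
SUM(tot_qty) = 1 + 5 + 2 + 20 + 6 + 20 + 18 + 18 = 90.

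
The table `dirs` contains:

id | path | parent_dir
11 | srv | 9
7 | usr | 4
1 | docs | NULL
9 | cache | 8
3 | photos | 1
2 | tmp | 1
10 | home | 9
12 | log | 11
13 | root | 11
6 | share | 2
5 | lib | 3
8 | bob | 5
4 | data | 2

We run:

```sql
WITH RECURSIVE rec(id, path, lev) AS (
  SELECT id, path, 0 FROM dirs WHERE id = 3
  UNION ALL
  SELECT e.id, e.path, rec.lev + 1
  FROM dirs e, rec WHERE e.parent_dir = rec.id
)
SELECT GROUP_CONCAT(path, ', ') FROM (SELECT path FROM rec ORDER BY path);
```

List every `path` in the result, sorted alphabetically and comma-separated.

Base: id=3 (photos) at lev 0.
Iteration 1: rows with parent_dir in {3} -> lib (id 5, lev 1).
Iteration 2: rows with parent_dir in {5} -> bob (id 8, lev 2).
Iteration 3: rows with parent_dir in {8} -> cache (id 9, lev 3).
Iteration 4: rows with parent_dir in {9} -> home (id 10, lev 4), srv (id 11, lev 4).
Iteration 5: rows with parent_dir in {10,11} -> log (id 12, lev 5), root (id 13, lev 5).
Iteration 6: no rows with parent_dir in {12,13}; recursion stops.

bob, cache, home, lib, log, photos, root, srv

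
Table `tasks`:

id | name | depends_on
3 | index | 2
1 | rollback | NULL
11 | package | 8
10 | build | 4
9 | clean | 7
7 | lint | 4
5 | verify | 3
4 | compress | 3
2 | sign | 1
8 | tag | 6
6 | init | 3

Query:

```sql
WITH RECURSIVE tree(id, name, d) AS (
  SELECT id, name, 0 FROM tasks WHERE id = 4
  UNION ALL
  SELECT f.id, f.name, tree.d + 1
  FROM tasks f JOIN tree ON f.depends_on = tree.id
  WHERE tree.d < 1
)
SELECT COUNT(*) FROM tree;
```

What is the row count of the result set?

Base: id=4 (compress) at d 0.
Iteration 1: rows with depends_on in {4} -> lint (id 7, d 1), build (id 10, d 1).
Iteration 2: d < 1 fails for all current rows; recursion stops.
Total rows emitted: 3.

3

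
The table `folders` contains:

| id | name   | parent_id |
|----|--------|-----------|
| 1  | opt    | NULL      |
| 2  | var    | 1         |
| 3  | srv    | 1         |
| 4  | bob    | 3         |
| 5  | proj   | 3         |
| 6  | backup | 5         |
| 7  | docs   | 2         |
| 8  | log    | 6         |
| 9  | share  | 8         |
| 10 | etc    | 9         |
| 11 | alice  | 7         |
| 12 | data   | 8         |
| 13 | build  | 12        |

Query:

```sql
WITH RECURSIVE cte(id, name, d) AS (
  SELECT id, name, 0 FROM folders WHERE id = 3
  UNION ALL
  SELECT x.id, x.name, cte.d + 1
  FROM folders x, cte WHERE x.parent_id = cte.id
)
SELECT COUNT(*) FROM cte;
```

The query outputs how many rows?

Base: id=3 (srv) at d 0.
Iteration 1: rows with parent_id in {3} -> bob (id 4, d 1), proj (id 5, d 1).
Iteration 2: rows with parent_id in {4,5} -> backup (id 6, d 2).
Iteration 3: rows with parent_id in {6} -> log (id 8, d 3).
Iteration 4: rows with parent_id in {8} -> share (id 9, d 4), data (id 12, d 4).
Iteration 5: rows with parent_id in {9,12} -> etc (id 10, d 5), build (id 13, d 5).
Iteration 6: no rows with parent_id in {10,13}; recursion stops.
Total rows emitted: 9.

9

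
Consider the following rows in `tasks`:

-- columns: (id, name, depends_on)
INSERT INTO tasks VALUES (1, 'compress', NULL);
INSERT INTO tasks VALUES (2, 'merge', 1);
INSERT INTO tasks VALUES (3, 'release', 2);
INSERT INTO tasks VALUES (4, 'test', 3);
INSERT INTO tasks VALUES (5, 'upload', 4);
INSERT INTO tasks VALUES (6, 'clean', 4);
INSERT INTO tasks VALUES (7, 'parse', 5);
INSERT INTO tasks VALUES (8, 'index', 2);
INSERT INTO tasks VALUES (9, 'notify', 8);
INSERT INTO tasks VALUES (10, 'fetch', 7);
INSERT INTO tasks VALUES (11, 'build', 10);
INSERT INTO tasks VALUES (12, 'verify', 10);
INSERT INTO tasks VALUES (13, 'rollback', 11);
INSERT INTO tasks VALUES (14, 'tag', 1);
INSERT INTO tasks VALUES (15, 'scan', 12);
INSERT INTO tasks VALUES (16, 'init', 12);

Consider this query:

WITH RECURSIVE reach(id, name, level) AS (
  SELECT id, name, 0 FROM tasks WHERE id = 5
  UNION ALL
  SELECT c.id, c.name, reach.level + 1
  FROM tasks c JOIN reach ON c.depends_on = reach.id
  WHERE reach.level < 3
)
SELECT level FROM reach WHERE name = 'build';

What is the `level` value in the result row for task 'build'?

3

Base: id=5 (upload) at level 0.
Iteration 1: rows with depends_on in {5} -> parse (id 7, level 1).
Iteration 2: rows with depends_on in {7} -> fetch (id 10, level 2).
Iteration 3: rows with depends_on in {10} -> build (id 11, level 3), verify (id 12, level 3).
Iteration 4: level < 3 fails for all current rows; recursion stops.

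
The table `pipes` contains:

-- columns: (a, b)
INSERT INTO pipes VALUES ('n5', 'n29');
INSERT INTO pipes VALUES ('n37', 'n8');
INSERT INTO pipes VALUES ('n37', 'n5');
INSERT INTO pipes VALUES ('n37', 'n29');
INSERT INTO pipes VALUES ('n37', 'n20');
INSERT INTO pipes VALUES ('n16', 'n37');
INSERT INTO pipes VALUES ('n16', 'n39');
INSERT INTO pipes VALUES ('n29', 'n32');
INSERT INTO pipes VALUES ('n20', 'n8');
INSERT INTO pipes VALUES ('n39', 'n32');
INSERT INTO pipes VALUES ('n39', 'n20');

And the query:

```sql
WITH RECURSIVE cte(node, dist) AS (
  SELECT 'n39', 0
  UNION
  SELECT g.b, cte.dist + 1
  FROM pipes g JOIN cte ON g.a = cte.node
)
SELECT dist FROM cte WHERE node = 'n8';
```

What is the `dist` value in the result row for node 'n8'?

2

Base: (n39, dist=0).
Iteration 1: edges from {n39} -> (n20, dist=1), (n32, dist=1).
Iteration 2: edges from {n20,n32} -> (n8, dist=2).
Iteration 3: no outgoing edges from {n8}; recursion stops.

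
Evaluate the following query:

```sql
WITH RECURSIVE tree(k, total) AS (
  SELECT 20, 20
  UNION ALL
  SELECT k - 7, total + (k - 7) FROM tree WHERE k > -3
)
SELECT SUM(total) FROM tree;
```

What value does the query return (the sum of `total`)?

160

Base: k=20, total=20.
Iteration 1: 20 > -3 holds -> k = 20 - 7 = 13, total = 20 + 13 = 33.
Iteration 2: 13 > -3 holds -> k = 13 - 7 = 6, total = 33 + 6 = 39.
Iteration 3: 6 > -3 holds -> k = 6 - 7 = -1, total = 39 + -1 = 38.
Iteration 4: -1 > -3 holds -> k = -1 - 7 = -8, total = 38 + -8 = 30.
Iteration 5: -8 > -3 fails; recursion stops.
SUM(total) = 20 + 33 + 39 + 38 + 30 = 160.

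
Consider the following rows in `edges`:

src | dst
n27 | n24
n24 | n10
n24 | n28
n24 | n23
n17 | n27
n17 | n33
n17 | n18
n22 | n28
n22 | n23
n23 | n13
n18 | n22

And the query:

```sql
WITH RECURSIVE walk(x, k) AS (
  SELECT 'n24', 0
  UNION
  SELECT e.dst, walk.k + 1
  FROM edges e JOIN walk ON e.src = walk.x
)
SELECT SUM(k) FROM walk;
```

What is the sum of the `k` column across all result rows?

5

Base: (n24, k=0).
Iteration 1: edges from {n24} -> (n10, k=1), (n23, k=1), (n28, k=1).
Iteration 2: edges from {n10,n23,n28} -> (n13, k=2).
Iteration 3: no outgoing edges from {n13}; recursion stops.
SUM(k) = 0 + 1 + 1 + 1 + 2 = 5.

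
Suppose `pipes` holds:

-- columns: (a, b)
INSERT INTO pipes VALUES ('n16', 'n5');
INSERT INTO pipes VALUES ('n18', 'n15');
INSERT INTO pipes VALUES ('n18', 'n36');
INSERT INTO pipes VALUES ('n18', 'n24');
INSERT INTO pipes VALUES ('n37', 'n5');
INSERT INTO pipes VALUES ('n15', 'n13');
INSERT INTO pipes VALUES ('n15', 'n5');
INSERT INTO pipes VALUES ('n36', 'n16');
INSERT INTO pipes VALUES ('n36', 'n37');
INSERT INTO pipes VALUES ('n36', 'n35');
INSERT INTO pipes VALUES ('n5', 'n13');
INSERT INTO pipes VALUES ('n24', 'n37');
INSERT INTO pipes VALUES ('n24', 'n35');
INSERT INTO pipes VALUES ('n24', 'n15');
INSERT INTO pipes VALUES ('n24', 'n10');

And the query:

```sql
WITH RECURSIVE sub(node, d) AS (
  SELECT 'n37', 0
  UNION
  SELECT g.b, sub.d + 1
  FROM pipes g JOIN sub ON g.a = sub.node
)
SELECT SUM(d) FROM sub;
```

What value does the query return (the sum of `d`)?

3

Base: (n37, d=0).
Iteration 1: edges from {n37} -> (n5, d=1).
Iteration 2: edges from {n5} -> (n13, d=2).
Iteration 3: no outgoing edges from {n13}; recursion stops.
SUM(d) = 0 + 1 + 2 = 3.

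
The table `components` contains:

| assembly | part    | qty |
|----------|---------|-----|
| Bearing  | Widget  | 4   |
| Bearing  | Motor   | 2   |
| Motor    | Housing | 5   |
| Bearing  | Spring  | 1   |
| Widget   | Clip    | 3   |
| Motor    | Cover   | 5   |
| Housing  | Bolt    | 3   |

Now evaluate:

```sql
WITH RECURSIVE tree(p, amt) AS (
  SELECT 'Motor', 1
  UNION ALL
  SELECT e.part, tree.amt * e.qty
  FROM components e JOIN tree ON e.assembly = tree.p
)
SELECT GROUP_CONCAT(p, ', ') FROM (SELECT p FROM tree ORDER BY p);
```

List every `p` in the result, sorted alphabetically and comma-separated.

Base: (Motor, amt=1).
Iteration 1: components of {Motor} -> Cover = 1*5 = 5, Housing = 1*5 = 5.
Iteration 2: components of {Cover,Housing} -> Bolt = 5*3 = 15.
Iteration 3: no further components; recursion stops.

Bolt, Cover, Housing, Motor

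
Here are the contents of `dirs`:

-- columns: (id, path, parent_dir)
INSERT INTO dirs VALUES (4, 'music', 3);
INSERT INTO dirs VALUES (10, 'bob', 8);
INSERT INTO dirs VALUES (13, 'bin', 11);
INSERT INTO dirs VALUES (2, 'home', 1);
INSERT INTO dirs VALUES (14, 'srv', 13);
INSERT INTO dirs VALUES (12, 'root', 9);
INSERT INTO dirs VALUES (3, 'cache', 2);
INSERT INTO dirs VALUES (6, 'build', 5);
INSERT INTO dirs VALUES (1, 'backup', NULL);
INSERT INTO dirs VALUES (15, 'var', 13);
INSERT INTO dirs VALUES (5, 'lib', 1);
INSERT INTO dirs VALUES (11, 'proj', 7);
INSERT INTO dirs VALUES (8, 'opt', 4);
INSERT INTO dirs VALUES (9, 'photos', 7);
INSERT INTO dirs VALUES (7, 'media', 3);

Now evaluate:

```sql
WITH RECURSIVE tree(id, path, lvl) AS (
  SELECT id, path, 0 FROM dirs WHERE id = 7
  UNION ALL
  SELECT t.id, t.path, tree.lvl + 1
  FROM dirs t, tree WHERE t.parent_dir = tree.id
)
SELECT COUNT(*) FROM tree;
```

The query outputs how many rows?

7

Base: id=7 (media) at lvl 0.
Iteration 1: rows with parent_dir in {7} -> photos (id 9, lvl 1), proj (id 11, lvl 1).
Iteration 2: rows with parent_dir in {9,11} -> root (id 12, lvl 2), bin (id 13, lvl 2).
Iteration 3: rows with parent_dir in {12,13} -> srv (id 14, lvl 3), var (id 15, lvl 3).
Iteration 4: no rows with parent_dir in {14,15}; recursion stops.
Total rows emitted: 7.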